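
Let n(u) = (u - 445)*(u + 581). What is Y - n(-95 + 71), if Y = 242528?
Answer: 503761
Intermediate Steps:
n(u) = (-445 + u)*(581 + u)
Y - n(-95 + 71) = 242528 - (-258545 + (-95 + 71)² + 136*(-95 + 71)) = 242528 - (-258545 + (-24)² + 136*(-24)) = 242528 - (-258545 + 576 - 3264) = 242528 - 1*(-261233) = 242528 + 261233 = 503761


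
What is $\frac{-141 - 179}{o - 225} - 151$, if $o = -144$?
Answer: $- \frac{55399}{369} \approx -150.13$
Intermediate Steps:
$\frac{-141 - 179}{o - 225} - 151 = \frac{-141 - 179}{-144 - 225} - 151 = - \frac{320}{-369} - 151 = \left(-320\right) \left(- \frac{1}{369}\right) - 151 = \frac{320}{369} - 151 = - \frac{55399}{369}$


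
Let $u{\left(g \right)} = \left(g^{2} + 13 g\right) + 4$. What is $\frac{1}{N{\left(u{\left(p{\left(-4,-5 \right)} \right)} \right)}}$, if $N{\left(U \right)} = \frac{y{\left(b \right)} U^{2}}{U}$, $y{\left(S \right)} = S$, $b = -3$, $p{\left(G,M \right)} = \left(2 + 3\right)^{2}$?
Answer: $- \frac{1}{2862} \approx -0.00034941$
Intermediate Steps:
$p{\left(G,M \right)} = 25$ ($p{\left(G,M \right)} = 5^{2} = 25$)
$u{\left(g \right)} = 4 + g^{2} + 13 g$
$N{\left(U \right)} = - 3 U$ ($N{\left(U \right)} = \frac{\left(-3\right) U^{2}}{U} = - 3 U$)
$\frac{1}{N{\left(u{\left(p{\left(-4,-5 \right)} \right)} \right)}} = \frac{1}{\left(-3\right) \left(4 + 25^{2} + 13 \cdot 25\right)} = \frac{1}{\left(-3\right) \left(4 + 625 + 325\right)} = \frac{1}{\left(-3\right) 954} = \frac{1}{-2862} = - \frac{1}{2862}$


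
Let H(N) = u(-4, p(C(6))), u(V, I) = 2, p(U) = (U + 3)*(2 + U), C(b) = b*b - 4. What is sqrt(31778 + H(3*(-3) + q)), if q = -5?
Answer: 2*sqrt(7945) ≈ 178.27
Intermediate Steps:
C(b) = -4 + b**2 (C(b) = b**2 - 4 = -4 + b**2)
p(U) = (2 + U)*(3 + U) (p(U) = (3 + U)*(2 + U) = (2 + U)*(3 + U))
H(N) = 2
sqrt(31778 + H(3*(-3) + q)) = sqrt(31778 + 2) = sqrt(31780) = 2*sqrt(7945)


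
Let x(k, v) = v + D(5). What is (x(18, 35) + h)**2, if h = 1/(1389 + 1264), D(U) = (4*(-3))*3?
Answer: 7033104/7038409 ≈ 0.99925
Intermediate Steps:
D(U) = -36 (D(U) = -12*3 = -36)
x(k, v) = -36 + v (x(k, v) = v - 36 = -36 + v)
h = 1/2653 ≈ 0.00037693
(x(18, 35) + h)**2 = ((-36 + 35) + 1/2653)**2 = (-1 + 1/2653)**2 = (-2652/2653)**2 = 7033104/7038409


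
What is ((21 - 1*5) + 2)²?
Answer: 324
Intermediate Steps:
((21 - 1*5) + 2)² = ((21 - 5) + 2)² = (16 + 2)² = 18² = 324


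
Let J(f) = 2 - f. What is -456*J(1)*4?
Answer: -1824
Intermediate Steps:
-456*J(1)*4 = -456*(2 - 1*1)*4 = -456*(2 - 1)*4 = -456*4 = -1824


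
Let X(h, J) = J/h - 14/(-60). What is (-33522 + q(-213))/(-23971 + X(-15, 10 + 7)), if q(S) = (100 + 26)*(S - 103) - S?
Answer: 731250/239719 ≈ 3.0504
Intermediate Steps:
q(S) = -12978 + 125*S (q(S) = 126*(-103 + S) - S = (-12978 + 126*S) - S = -12978 + 125*S)
X(h, J) = 7/30 + J/h (X(h, J) = J/h - 14*(-1/60) = J/h + 7/30 = 7/30 + J/h)
(-33522 + q(-213))/(-23971 + X(-15, 10 + 7)) = (-33522 + (-12978 + 125*(-213)))/(-23971 + (7/30 + (10 + 7)/(-15))) = (-33522 + (-12978 - 26625))/(-23971 + (7/30 + 17*(-1/15))) = (-33522 - 39603)/(-23971 + (7/30 - 17/15)) = -73125/(-23971 - 9/10) = -73125/(-239719/10) = -73125*(-10/239719) = 731250/239719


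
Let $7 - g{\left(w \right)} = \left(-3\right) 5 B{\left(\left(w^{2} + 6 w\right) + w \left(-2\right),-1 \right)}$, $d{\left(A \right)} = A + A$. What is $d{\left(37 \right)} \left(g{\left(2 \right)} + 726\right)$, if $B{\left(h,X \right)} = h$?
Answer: $67562$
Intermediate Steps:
$d{\left(A \right)} = 2 A$
$g{\left(w \right)} = 7 + 15 w^{2} + 60 w$ ($g{\left(w \right)} = 7 - \left(-3\right) 5 \left(\left(w^{2} + 6 w\right) + w \left(-2\right)\right) = 7 - - 15 \left(\left(w^{2} + 6 w\right) - 2 w\right) = 7 - - 15 \left(w^{2} + 4 w\right) = 7 - \left(- 60 w - 15 w^{2}\right) = 7 + \left(15 w^{2} + 60 w\right) = 7 + 15 w^{2} + 60 w$)
$d{\left(37 \right)} \left(g{\left(2 \right)} + 726\right) = 2 \cdot 37 \left(\left(7 + 15 \cdot 2 \left(4 + 2\right)\right) + 726\right) = 74 \left(\left(7 + 15 \cdot 2 \cdot 6\right) + 726\right) = 74 \left(\left(7 + 180\right) + 726\right) = 74 \left(187 + 726\right) = 74 \cdot 913 = 67562$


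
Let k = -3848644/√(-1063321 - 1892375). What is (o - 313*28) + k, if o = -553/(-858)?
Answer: -7518959/858 + 962161*I*√184731/184731 ≈ -8763.4 + 2238.6*I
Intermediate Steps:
o = 553/858 (o = -553*(-1/858) = 553/858 ≈ 0.64452)
k = 962161*I*√184731/184731 (k = -3848644*(-I*√184731/738924) = -(-962161)*I*√184731/184731 = 962161*I*√184731/184731 ≈ 2238.6*I)
(o - 313*28) + k = (553/858 - 313*28) + 962161*I*√184731/184731 = (553/858 - 8764) + 962161*I*√184731/184731 = -7518959/858 + 962161*I*√184731/184731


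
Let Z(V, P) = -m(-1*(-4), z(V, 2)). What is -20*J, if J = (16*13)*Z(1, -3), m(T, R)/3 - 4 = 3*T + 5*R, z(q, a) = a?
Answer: 324480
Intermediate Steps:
m(T, R) = 12 + 9*T + 15*R (m(T, R) = 12 + 3*(3*T + 5*R) = 12 + (9*T + 15*R) = 12 + 9*T + 15*R)
Z(V, P) = -78 (Z(V, P) = -(12 + 9*(-1*(-4)) + 15*2) = -(12 + 9*4 + 30) = -(12 + 36 + 30) = -1*78 = -78)
J = -16224 (J = (16*13)*(-78) = 208*(-78) = -16224)
-20*J = -20*(-16224) = 324480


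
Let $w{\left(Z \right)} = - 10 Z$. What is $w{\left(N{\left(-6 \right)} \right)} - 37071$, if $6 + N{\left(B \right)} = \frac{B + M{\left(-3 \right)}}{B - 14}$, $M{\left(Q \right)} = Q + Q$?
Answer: $-37017$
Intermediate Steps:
$M{\left(Q \right)} = 2 Q$
$N{\left(B \right)} = -6 + \frac{-6 + B}{-14 + B}$ ($N{\left(B \right)} = -6 + \frac{B + 2 \left(-3\right)}{B - 14} = -6 + \frac{B - 6}{-14 + B} = -6 + \frac{-6 + B}{-14 + B}$)
$w{\left(N{\left(-6 \right)} \right)} - 37071 = - 10 \frac{78 - -30}{-14 - 6} - 37071 = - 10 \frac{78 + 30}{-20} - 37071 = - 10 \left(\left(- \frac{1}{20}\right) 108\right) - 37071 = \left(-10\right) \left(- \frac{27}{5}\right) - 37071 = 54 - 37071 = -37017$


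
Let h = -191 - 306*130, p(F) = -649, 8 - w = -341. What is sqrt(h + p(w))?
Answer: 2*I*sqrt(10155) ≈ 201.54*I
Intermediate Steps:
w = 349 (w = 8 - 1*(-341) = 8 + 341 = 349)
h = -39971 (h = -191 - 39780 = -39971)
sqrt(h + p(w)) = sqrt(-39971 - 649) = sqrt(-40620) = 2*I*sqrt(10155)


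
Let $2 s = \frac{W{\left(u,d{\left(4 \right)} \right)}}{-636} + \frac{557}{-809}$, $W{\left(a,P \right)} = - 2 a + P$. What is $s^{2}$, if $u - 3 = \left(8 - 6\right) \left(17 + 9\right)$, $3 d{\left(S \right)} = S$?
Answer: $\frac{159609039121}{2382614519184} \approx 0.066989$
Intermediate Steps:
$d{\left(S \right)} = \frac{S}{3}$
$u = 55$ ($u = 3 + \left(8 - 6\right) \left(17 + 9\right) = 3 + 2 \cdot 26 = 3 + 52 = 55$)
$W{\left(a,P \right)} = P - 2 a$
$s = - \frac{399511}{1543572}$ ($s = \frac{\frac{\frac{1}{3} \cdot 4 - 110}{-636} + \frac{557}{-809}}{2} = \frac{\left(\frac{4}{3} - 110\right) \left(- \frac{1}{636}\right) + 557 \left(- \frac{1}{809}\right)}{2} = \frac{\left(- \frac{326}{3}\right) \left(- \frac{1}{636}\right) - \frac{557}{809}}{2} = \frac{\frac{163}{954} - \frac{557}{809}}{2} = \frac{1}{2} \left(- \frac{399511}{771786}\right) = - \frac{399511}{1543572} \approx -0.25882$)
$s^{2} = \left(- \frac{399511}{1543572}\right)^{2} = \frac{159609039121}{2382614519184}$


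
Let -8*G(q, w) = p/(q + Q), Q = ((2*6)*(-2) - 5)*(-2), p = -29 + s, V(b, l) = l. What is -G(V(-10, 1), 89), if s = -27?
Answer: -7/59 ≈ -0.11864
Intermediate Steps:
p = -56 (p = -29 - 27 = -56)
Q = 58 (Q = (12*(-2) - 5)*(-2) = (-24 - 5)*(-2) = -29*(-2) = 58)
G(q, w) = 7/(58 + q) (G(q, w) = -(-7)/(q + 58) = -(-7)/(58 + q) = 7/(58 + q))
-G(V(-10, 1), 89) = -7/(58 + 1) = -7/59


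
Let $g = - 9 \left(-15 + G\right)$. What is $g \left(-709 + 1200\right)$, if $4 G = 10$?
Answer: $\frac{110475}{2} \approx 55238.0$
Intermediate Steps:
$G = \frac{5}{2}$ ($G = \frac{1}{4} \cdot 10 = \frac{5}{2} \approx 2.5$)
$g = \frac{225}{2}$ ($g = - 9 \left(-15 + \frac{5}{2}\right) = \left(-9\right) \left(- \frac{25}{2}\right) = \frac{225}{2} \approx 112.5$)
$g \left(-709 + 1200\right) = \frac{225 \left(-709 + 1200\right)}{2} = \frac{225}{2} \cdot 491 = \frac{110475}{2}$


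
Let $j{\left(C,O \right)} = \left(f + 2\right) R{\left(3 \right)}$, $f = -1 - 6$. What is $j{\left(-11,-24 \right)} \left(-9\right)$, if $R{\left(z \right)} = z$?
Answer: $135$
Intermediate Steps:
$f = -7$ ($f = -1 - 6 = -7$)
$j{\left(C,O \right)} = -15$ ($j{\left(C,O \right)} = \left(-7 + 2\right) 3 = \left(-5\right) 3 = -15$)
$j{\left(-11,-24 \right)} \left(-9\right) = \left(-15\right) \left(-9\right) = 135$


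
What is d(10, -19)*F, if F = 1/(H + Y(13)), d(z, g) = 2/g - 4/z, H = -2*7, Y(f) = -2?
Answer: 3/95 ≈ 0.031579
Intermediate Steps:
H = -14
d(z, g) = -4/z + 2/g
F = -1/16 (F = 1/(-14 - 2) = 1/(-16) = -1/16 ≈ -0.062500)
d(10, -19)*F = (-4/10 + 2/(-19))*(-1/16) = (-4*⅒ + 2*(-1/19))*(-1/16) = (-⅖ - 2/19)*(-1/16) = -48/95*(-1/16) = 3/95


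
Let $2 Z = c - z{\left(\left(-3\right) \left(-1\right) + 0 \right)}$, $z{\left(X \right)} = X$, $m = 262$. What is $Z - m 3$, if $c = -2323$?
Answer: $-1949$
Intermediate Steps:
$Z = -1163$ ($Z = \frac{-2323 - \left(\left(-3\right) \left(-1\right) + 0\right)}{2} = \frac{-2323 - \left(3 + 0\right)}{2} = \frac{-2323 - 3}{2} = \frac{1}{2} \left(-2326\right) = -1163$)
$Z - m 3 = -1163 - 262 \cdot 3 = -1163 - 786 = -1949$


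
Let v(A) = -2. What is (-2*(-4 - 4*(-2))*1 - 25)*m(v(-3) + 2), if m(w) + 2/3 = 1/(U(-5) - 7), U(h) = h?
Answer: 99/4 ≈ 24.750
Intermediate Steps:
m(w) = -¾ (m(w) = -⅔ + 1/(-5 - 7) = -⅔ + 1/(-12) = -⅔ - 1/12 = -¾)
(-2*(-4 - 4*(-2))*1 - 25)*m(v(-3) + 2) = (-2*(-4 - 4*(-2))*1 - 25)*(-¾) = (-2*(-4 + 8)*1 - 25)*(-¾) = (-2*4*1 - 25)*(-¾) = (-8*1 - 25)*(-¾) = (-8 - 25)*(-¾) = -33*(-¾) = 99/4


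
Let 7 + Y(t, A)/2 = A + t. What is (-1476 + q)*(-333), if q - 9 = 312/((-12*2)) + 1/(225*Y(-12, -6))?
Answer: 616050037/1250 ≈ 4.9284e+5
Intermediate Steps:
Y(t, A) = -14 + 2*A + 2*t (Y(t, A) = -14 + 2*(A + t) = -14 + (2*A + 2*t) = -14 + 2*A + 2*t)
q = -45001/11250 (q = 9 + (312/((-12*2)) + 1/(225*(-14 + 2*(-6) + 2*(-12)))) = 9 + (312/(-24) + 1/(225*(-14 - 12 - 24))) = 9 + (312*(-1/24) + (1/225)/(-50)) = 9 + (-13 + (1/225)*(-1/50)) = 9 + (-13 - 1/11250) = 9 - 146251/11250 = -45001/11250 ≈ -4.0001)
(-1476 + q)*(-333) = (-1476 - 45001/11250)*(-333) = -16650001/11250*(-333) = 616050037/1250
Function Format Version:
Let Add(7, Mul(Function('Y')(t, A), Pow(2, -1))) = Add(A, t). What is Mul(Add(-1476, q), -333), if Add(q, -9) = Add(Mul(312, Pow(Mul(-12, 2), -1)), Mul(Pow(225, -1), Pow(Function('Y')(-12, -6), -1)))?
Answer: Rational(616050037, 1250) ≈ 4.9284e+5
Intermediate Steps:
Function('Y')(t, A) = Add(-14, Mul(2, A), Mul(2, t)) (Function('Y')(t, A) = Add(-14, Mul(2, Add(A, t))) = Add(-14, Add(Mul(2, A), Mul(2, t))) = Add(-14, Mul(2, A), Mul(2, t)))
q = Rational(-45001, 11250) (q = Add(9, Add(Mul(312, Pow(Mul(-12, 2), -1)), Mul(Pow(225, -1), Pow(Add(-14, Mul(2, -6), Mul(2, -12)), -1)))) = Add(9, Add(Mul(312, Pow(-24, -1)), Mul(Rational(1, 225), Pow(Add(-14, -12, -24), -1)))) = Add(9, Add(Mul(312, Rational(-1, 24)), Mul(Rational(1, 225), Pow(-50, -1)))) = Add(9, Add(-13, Mul(Rational(1, 225), Rational(-1, 50)))) = Add(9, Add(-13, Rational(-1, 11250))) = Add(9, Rational(-146251, 11250)) = Rational(-45001, 11250) ≈ -4.0001)
Mul(Add(-1476, q), -333) = Mul(Add(-1476, Rational(-45001, 11250)), -333) = Mul(Rational(-16650001, 11250), -333) = Rational(616050037, 1250)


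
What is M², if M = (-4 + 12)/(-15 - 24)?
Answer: 64/1521 ≈ 0.042078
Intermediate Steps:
M = -8/39 (M = 8/(-39) = 8*(-1/39) = -8/39 ≈ -0.20513)
M² = (-8/39)² = 64/1521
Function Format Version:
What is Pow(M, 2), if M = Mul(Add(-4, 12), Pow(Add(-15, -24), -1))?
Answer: Rational(64, 1521) ≈ 0.042078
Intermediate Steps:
M = Rational(-8, 39) (M = Mul(8, Pow(-39, -1)) = Mul(8, Rational(-1, 39)) = Rational(-8, 39) ≈ -0.20513)
Pow(M, 2) = Pow(Rational(-8, 39), 2) = Rational(64, 1521)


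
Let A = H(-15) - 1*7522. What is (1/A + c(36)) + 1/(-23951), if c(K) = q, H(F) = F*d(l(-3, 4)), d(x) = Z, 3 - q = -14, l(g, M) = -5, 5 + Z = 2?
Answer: 3044356231/179081627 ≈ 17.000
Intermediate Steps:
Z = -3 (Z = -5 + 2 = -3)
q = 17 (q = 3 - 1*(-14) = 3 + 14 = 17)
d(x) = -3
H(F) = -3*F (H(F) = F*(-3) = -3*F)
c(K) = 17
A = -7477 (A = -3*(-15) - 1*7522 = 45 - 7522 = -7477)
(1/A + c(36)) + 1/(-23951) = (1/(-7477) + 17) + 1/(-23951) = (-1/7477 + 17) - 1/23951 = 127108/7477 - 1/23951 = 3044356231/179081627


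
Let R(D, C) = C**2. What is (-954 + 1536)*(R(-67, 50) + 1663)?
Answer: 2422866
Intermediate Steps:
(-954 + 1536)*(R(-67, 50) + 1663) = (-954 + 1536)*(50**2 + 1663) = 582*(2500 + 1663) = 582*4163 = 2422866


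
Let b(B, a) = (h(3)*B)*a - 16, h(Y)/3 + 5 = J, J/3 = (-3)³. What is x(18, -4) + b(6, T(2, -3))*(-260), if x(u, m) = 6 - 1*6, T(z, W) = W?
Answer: -1203280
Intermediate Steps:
x(u, m) = 0 (x(u, m) = 6 - 6 = 0)
J = -81 (J = 3*(-3)³ = 3*(-27) = -81)
h(Y) = -258 (h(Y) = -15 + 3*(-81) = -15 - 243 = -258)
b(B, a) = -16 - 258*B*a (b(B, a) = (-258*B)*a - 16 = -258*B*a - 16 = -16 - 258*B*a)
x(18, -4) + b(6, T(2, -3))*(-260) = 0 + (-16 - 258*6*(-3))*(-260) = 0 + (-16 + 4644)*(-260) = 0 + 4628*(-260) = 0 - 1203280 = -1203280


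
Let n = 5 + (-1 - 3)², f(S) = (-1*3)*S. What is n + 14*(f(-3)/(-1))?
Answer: -105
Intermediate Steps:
f(S) = -3*S
n = 21 (n = 5 + (-4)² = 5 + 16 = 21)
n + 14*(f(-3)/(-1)) = 21 + 14*(-3*(-3)/(-1)) = 21 + 14*(9*(-1)) = 21 + 14*(-9) = 21 - 126 = -105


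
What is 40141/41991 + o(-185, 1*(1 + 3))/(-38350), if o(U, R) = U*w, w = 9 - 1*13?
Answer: 150833401/161035485 ≈ 0.93665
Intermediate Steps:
w = -4 (w = 9 - 13 = -4)
o(U, R) = -4*U (o(U, R) = U*(-4) = -4*U)
40141/41991 + o(-185, 1*(1 + 3))/(-38350) = 40141/41991 - 4*(-185)/(-38350) = 40141*(1/41991) + 740*(-1/38350) = 40141/41991 - 74/3835 = 150833401/161035485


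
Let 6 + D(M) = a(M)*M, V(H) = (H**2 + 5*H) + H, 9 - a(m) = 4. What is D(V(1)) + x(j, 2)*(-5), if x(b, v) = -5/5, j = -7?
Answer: 34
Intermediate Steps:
x(b, v) = -1 (x(b, v) = -5*1/5 = -1)
a(m) = 5 (a(m) = 9 - 1*4 = 9 - 4 = 5)
V(H) = H**2 + 6*H
D(M) = -6 + 5*M
D(V(1)) + x(j, 2)*(-5) = (-6 + 5*(1*(6 + 1))) - 1*(-5) = (-6 + 5*(1*7)) + 5 = (-6 + 5*7) + 5 = (-6 + 35) + 5 = 29 + 5 = 34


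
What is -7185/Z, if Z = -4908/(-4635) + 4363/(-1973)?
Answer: 21901927725/3513007 ≈ 6234.5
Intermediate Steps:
Z = -3513007/3048285 (Z = -4908*(-1/4635) + 4363*(-1/1973) = 1636/1545 - 4363/1973 = -3513007/3048285 ≈ -1.1525)
-7185/Z = -7185/(-3513007/3048285) = -7185*(-3048285/3513007) = 21901927725/3513007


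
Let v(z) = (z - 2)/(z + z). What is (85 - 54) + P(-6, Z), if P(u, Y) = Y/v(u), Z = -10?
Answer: 16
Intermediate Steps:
v(z) = (-2 + z)/(2*z) (v(z) = (-2 + z)/((2*z)) = (-2 + z)*(1/(2*z)) = (-2 + z)/(2*z))
P(u, Y) = 2*Y*u/(-2 + u) (P(u, Y) = Y/(((-2 + u)/(2*u))) = Y*(2*u/(-2 + u)) = 2*Y*u/(-2 + u))
(85 - 54) + P(-6, Z) = (85 - 54) + 2*(-10)*(-6)/(-2 - 6) = 31 + 2*(-10)*(-6)/(-8) = 31 + 2*(-10)*(-6)*(-1/8) = 31 - 15 = 16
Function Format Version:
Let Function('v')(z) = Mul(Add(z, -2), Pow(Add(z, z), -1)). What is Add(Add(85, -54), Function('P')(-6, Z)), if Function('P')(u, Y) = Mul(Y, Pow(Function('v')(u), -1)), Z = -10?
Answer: 16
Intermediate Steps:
Function('v')(z) = Mul(Rational(1, 2), Pow(z, -1), Add(-2, z)) (Function('v')(z) = Mul(Add(-2, z), Pow(Mul(2, z), -1)) = Mul(Add(-2, z), Mul(Rational(1, 2), Pow(z, -1))) = Mul(Rational(1, 2), Pow(z, -1), Add(-2, z)))
Function('P')(u, Y) = Mul(2, Y, u, Pow(Add(-2, u), -1)) (Function('P')(u, Y) = Mul(Y, Pow(Mul(Rational(1, 2), Pow(u, -1), Add(-2, u)), -1)) = Mul(Y, Mul(2, u, Pow(Add(-2, u), -1))) = Mul(2, Y, u, Pow(Add(-2, u), -1)))
Add(Add(85, -54), Function('P')(-6, Z)) = Add(Add(85, -54), Mul(2, -10, -6, Pow(Add(-2, -6), -1))) = Add(31, Mul(2, -10, -6, Pow(-8, -1))) = Add(31, Mul(2, -10, -6, Rational(-1, 8))) = Add(31, -15) = 16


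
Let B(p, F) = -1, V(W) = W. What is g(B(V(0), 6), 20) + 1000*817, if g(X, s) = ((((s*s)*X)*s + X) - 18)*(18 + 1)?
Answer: 664639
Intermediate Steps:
g(X, s) = -342 + 19*X + 19*X*s**3 (g(X, s) = (((s**2*X)*s + X) - 18)*19 = (((X*s**2)*s + X) - 18)*19 = ((X*s**3 + X) - 18)*19 = ((X + X*s**3) - 18)*19 = (-18 + X + X*s**3)*19 = -342 + 19*X + 19*X*s**3)
g(B(V(0), 6), 20) + 1000*817 = (-342 + 19*(-1) + 19*(-1)*20**3) + 1000*817 = (-342 - 19 + 19*(-1)*8000) + 817000 = (-342 - 19 - 152000) + 817000 = -152361 + 817000 = 664639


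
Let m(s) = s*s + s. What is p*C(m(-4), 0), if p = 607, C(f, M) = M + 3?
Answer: 1821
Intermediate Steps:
m(s) = s + s² (m(s) = s² + s = s + s²)
C(f, M) = 3 + M
p*C(m(-4), 0) = 607*(3 + 0) = 607*3 = 1821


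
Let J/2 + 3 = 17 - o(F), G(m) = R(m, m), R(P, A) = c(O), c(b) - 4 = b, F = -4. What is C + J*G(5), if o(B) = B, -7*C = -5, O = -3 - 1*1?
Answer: 5/7 ≈ 0.71429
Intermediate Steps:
O = -4 (O = -3 - 1 = -4)
C = 5/7 (C = -⅐*(-5) = 5/7 ≈ 0.71429)
c(b) = 4 + b
R(P, A) = 0 (R(P, A) = 4 - 4 = 0)
G(m) = 0
J = 36 (J = -6 + 2*(17 - 1*(-4)) = -6 + 2*(17 + 4) = -6 + 2*21 = -6 + 42 = 36)
C + J*G(5) = 5/7 + 36*0 = 5/7 + 0 = 5/7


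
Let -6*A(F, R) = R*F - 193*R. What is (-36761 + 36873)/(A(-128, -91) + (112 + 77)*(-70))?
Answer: -32/5171 ≈ -0.0061884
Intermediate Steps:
A(F, R) = 193*R/6 - F*R/6 (A(F, R) = -(R*F - 193*R)/6 = -(F*R - 193*R)/6 = -(-193*R + F*R)/6 = 193*R/6 - F*R/6)
(-36761 + 36873)/(A(-128, -91) + (112 + 77)*(-70)) = (-36761 + 36873)/((⅙)*(-91)*(193 - 1*(-128)) + (112 + 77)*(-70)) = 112/((⅙)*(-91)*(193 + 128) + 189*(-70)) = 112/((⅙)*(-91)*321 - 13230) = 112/(-9737/2 - 13230) = 112/(-36197/2) = 112*(-2/36197) = -32/5171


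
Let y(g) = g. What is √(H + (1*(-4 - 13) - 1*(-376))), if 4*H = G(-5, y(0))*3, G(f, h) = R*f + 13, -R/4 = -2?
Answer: √1355/2 ≈ 18.405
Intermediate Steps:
R = 8 (R = -4*(-2) = 8)
G(f, h) = 13 + 8*f (G(f, h) = 8*f + 13 = 13 + 8*f)
H = -81/4 (H = ((13 + 8*(-5))*3)/4 = ((13 - 40)*3)/4 = (-27*3)/4 = (¼)*(-81) = -81/4 ≈ -20.250)
√(H + (1*(-4 - 13) - 1*(-376))) = √(-81/4 + (1*(-4 - 13) - 1*(-376))) = √(-81/4 + (1*(-17) + 376)) = √(-81/4 + (-17 + 376)) = √(-81/4 + 359) = √(1355/4) = √1355/2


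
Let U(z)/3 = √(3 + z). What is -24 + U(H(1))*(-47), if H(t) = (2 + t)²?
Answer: -24 - 282*√3 ≈ -512.44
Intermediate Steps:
U(z) = 3*√(3 + z)
-24 + U(H(1))*(-47) = -24 + (3*√(3 + (2 + 1)²))*(-47) = -24 + (3*√(3 + 3²))*(-47) = -24 + (3*√(3 + 9))*(-47) = -24 + (3*√12)*(-47) = -24 + (3*(2*√3))*(-47) = -24 + (6*√3)*(-47) = -24 - 282*√3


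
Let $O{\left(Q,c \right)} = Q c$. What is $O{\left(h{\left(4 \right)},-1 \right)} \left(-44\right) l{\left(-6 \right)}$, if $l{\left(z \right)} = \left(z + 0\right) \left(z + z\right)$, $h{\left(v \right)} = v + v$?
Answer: $25344$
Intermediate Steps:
$h{\left(v \right)} = 2 v$
$l{\left(z \right)} = 2 z^{2}$ ($l{\left(z \right)} = z 2 z = 2 z^{2}$)
$O{\left(h{\left(4 \right)},-1 \right)} \left(-44\right) l{\left(-6 \right)} = 2 \cdot 4 \left(-1\right) \left(-44\right) 2 \left(-6\right)^{2} = 8 \left(-1\right) \left(-44\right) 2 \cdot 36 = \left(-8\right) \left(-44\right) 72 = 352 \cdot 72 = 25344$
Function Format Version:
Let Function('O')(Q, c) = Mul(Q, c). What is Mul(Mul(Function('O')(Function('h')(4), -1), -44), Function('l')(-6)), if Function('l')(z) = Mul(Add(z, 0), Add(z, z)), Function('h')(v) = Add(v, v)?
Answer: 25344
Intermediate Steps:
Function('h')(v) = Mul(2, v)
Function('l')(z) = Mul(2, Pow(z, 2)) (Function('l')(z) = Mul(z, Mul(2, z)) = Mul(2, Pow(z, 2)))
Mul(Mul(Function('O')(Function('h')(4), -1), -44), Function('l')(-6)) = Mul(Mul(Mul(Mul(2, 4), -1), -44), Mul(2, Pow(-6, 2))) = Mul(Mul(Mul(8, -1), -44), Mul(2, 36)) = Mul(Mul(-8, -44), 72) = Mul(352, 72) = 25344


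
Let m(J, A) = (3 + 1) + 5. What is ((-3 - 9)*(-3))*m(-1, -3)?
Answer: 324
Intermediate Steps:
m(J, A) = 9 (m(J, A) = 4 + 5 = 9)
((-3 - 9)*(-3))*m(-1, -3) = ((-3 - 9)*(-3))*9 = -12*(-3)*9 = 36*9 = 324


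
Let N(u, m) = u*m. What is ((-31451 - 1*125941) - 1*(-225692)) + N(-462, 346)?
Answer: -91552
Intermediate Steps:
N(u, m) = m*u
((-31451 - 1*125941) - 1*(-225692)) + N(-462, 346) = ((-31451 - 1*125941) - 1*(-225692)) + 346*(-462) = ((-31451 - 125941) + 225692) - 159852 = (-157392 + 225692) - 159852 = 68300 - 159852 = -91552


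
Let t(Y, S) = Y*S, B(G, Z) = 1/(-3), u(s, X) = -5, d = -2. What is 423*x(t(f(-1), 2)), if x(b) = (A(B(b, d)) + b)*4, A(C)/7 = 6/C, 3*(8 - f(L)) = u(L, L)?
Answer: -180480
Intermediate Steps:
f(L) = 29/3 (f(L) = 8 - ⅓*(-5) = 8 + 5/3 = 29/3)
B(G, Z) = -⅓
A(C) = 42/C (A(C) = 7*(6/C) = 42/C)
t(Y, S) = S*Y
x(b) = -504 + 4*b (x(b) = (42/(-⅓) + b)*4 = (42*(-3) + b)*4 = (-126 + b)*4 = -504 + 4*b)
423*x(t(f(-1), 2)) = 423*(-504 + 4*(2*(29/3))) = 423*(-504 + 4*(58/3)) = 423*(-504 + 232/3) = 423*(-1280/3) = -180480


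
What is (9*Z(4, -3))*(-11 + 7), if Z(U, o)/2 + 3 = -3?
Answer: 432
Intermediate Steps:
Z(U, o) = -12 (Z(U, o) = -6 + 2*(-3) = -6 - 6 = -12)
(9*Z(4, -3))*(-11 + 7) = (9*(-12))*(-11 + 7) = -108*(-4) = 432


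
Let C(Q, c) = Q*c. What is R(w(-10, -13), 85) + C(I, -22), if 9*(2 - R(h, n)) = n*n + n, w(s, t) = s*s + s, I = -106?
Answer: 13696/9 ≈ 1521.8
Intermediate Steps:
w(s, t) = s + s**2 (w(s, t) = s**2 + s = s + s**2)
R(h, n) = 2 - n/9 - n**2/9 (R(h, n) = 2 - (n*n + n)/9 = 2 - (n**2 + n)/9 = 2 - (n + n**2)/9 = 2 + (-n/9 - n**2/9) = 2 - n/9 - n**2/9)
R(w(-10, -13), 85) + C(I, -22) = (2 - 1/9*85 - 1/9*85**2) - 106*(-22) = (2 - 85/9 - 1/9*7225) + 2332 = (2 - 85/9 - 7225/9) + 2332 = -7292/9 + 2332 = 13696/9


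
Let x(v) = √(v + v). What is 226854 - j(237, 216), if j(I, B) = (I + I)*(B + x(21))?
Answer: 124470 - 474*√42 ≈ 1.2140e+5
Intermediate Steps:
x(v) = √2*√v (x(v) = √(2*v) = √2*√v)
j(I, B) = 2*I*(B + √42) (j(I, B) = (I + I)*(B + √2*√21) = (2*I)*(B + √42) = 2*I*(B + √42))
226854 - j(237, 216) = 226854 - 2*237*(216 + √42) = 226854 - (102384 + 474*√42) = 226854 + (-102384 - 474*√42) = 124470 - 474*√42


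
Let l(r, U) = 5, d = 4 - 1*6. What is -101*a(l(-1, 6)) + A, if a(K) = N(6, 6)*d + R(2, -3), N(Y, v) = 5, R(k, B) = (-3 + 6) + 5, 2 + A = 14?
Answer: 214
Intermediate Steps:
A = 12 (A = -2 + 14 = 12)
R(k, B) = 8 (R(k, B) = 3 + 5 = 8)
d = -2 (d = 4 - 6 = -2)
a(K) = -2 (a(K) = 5*(-2) + 8 = -10 + 8 = -2)
-101*a(l(-1, 6)) + A = -101*(-2) + 12 = 202 + 12 = 214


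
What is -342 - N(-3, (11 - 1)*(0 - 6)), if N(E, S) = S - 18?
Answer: -264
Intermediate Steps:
N(E, S) = -18 + S
-342 - N(-3, (11 - 1)*(0 - 6)) = -342 - (-18 + (11 - 1)*(0 - 6)) = -342 - (-18 + 10*(-6)) = -342 - (-18 - 60) = -342 - 1*(-78) = -342 + 78 = -264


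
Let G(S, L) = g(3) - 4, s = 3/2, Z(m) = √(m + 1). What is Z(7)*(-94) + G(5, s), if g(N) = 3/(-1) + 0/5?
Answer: -7 - 188*√2 ≈ -272.87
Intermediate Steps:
Z(m) = √(1 + m)
s = 3/2 (s = 3*(½) = 3/2 ≈ 1.5000)
g(N) = -3 (g(N) = 3*(-1) + 0*(⅕) = -3 + 0 = -3)
G(S, L) = -7 (G(S, L) = -3 - 4 = -7)
Z(7)*(-94) + G(5, s) = √(1 + 7)*(-94) - 7 = √8*(-94) - 7 = (2*√2)*(-94) - 7 = -188*√2 - 7 = -7 - 188*√2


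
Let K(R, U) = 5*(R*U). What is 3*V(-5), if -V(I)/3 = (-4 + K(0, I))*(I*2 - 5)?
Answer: -540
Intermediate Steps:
K(R, U) = 5*R*U
V(I) = -60 + 24*I (V(I) = -3*(-4 + 5*0*I)*(I*2 - 5) = -3*(-4 + 0)*(2*I - 5) = -(-12)*(-5 + 2*I) = -3*(20 - 8*I) = -60 + 24*I)
3*V(-5) = 3*(-60 + 24*(-5)) = 3*(-60 - 120) = 3*(-180) = -540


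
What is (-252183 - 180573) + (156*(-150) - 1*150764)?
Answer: -606920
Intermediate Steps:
(-252183 - 180573) + (156*(-150) - 1*150764) = -432756 + (-23400 - 150764) = -432756 - 174164 = -606920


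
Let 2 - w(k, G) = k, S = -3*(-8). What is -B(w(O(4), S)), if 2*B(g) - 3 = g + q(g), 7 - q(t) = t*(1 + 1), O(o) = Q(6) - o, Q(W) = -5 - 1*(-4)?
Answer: -3/2 ≈ -1.5000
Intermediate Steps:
Q(W) = -1 (Q(W) = -5 + 4 = -1)
O(o) = -1 - o
S = 24
q(t) = 7 - 2*t (q(t) = 7 - t*(1 + 1) = 7 - t*2 = 7 - 2*t)
w(k, G) = 2 - k
B(g) = 5 - g/2 (B(g) = 3/2 + (g + (7 - 2*g))/2 = 3/2 + (7 - g)/2 = 3/2 + (7/2 - g/2) = 5 - g/2)
-B(w(O(4), S)) = -(5 - (2 - (-1 - 1*4))/2) = -(5 - (2 - (-1 - 4))/2) = -(5 - (2 - 1*(-5))/2) = -(5 - (2 + 5)/2) = -(5 - 1/2*7) = -(5 - 7/2) = -1*3/2 = -3/2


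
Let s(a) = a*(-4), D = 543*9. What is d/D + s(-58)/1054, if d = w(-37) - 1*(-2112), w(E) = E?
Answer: 1660417/2575449 ≈ 0.64471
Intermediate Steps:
d = 2075 (d = -37 - 1*(-2112) = -37 + 2112 = 2075)
D = 4887
s(a) = -4*a
d/D + s(-58)/1054 = 2075/4887 - 4*(-58)/1054 = 2075*(1/4887) + 232*(1/1054) = 2075/4887 + 116/527 = 1660417/2575449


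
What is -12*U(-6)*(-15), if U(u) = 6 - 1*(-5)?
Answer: 1980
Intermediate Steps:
U(u) = 11 (U(u) = 6 + 5 = 11)
-12*U(-6)*(-15) = -12*11*(-15) = -132*(-15) = 1980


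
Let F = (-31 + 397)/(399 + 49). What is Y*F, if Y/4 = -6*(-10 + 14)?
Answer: -549/7 ≈ -78.429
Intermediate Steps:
F = 183/224 (F = 366/448 = 366*(1/448) = 183/224 ≈ 0.81696)
Y = -96 (Y = 4*(-6*(-10 + 14)) = 4*(-6*4) = 4*(-24) = -96)
Y*F = -96*183/224 = -549/7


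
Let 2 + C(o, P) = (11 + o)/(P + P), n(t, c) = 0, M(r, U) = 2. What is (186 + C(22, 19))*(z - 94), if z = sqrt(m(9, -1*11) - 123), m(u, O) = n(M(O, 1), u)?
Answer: -330175/19 + 7025*I*sqrt(123)/38 ≈ -17378.0 + 2050.3*I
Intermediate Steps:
m(u, O) = 0
C(o, P) = -2 + (11 + o)/(2*P) (C(o, P) = -2 + (11 + o)/(P + P) = -2 + (11 + o)/((2*P)) = -2 + (11 + o)*(1/(2*P)) = -2 + (11 + o)/(2*P))
z = I*sqrt(123) (z = sqrt(0 - 123) = sqrt(-123) = I*sqrt(123) ≈ 11.091*I)
(186 + C(22, 19))*(z - 94) = (186 + (1/2)*(11 + 22 - 4*19)/19)*(I*sqrt(123) - 94) = (186 + (1/2)*(1/19)*(11 + 22 - 76))*(-94 + I*sqrt(123)) = (186 + (1/2)*(1/19)*(-43))*(-94 + I*sqrt(123)) = (186 - 43/38)*(-94 + I*sqrt(123)) = 7025*(-94 + I*sqrt(123))/38 = -330175/19 + 7025*I*sqrt(123)/38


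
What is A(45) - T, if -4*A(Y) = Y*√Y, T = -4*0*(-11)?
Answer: -135*√5/4 ≈ -75.467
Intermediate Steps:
T = 0 (T = 0*(-11) = 0)
A(Y) = -Y^(3/2)/4 (A(Y) = -Y*√Y/4 = -Y^(3/2)/4)
A(45) - T = -135*√5/4 - 1*0 = -135*√5/4 + 0 = -135*√5/4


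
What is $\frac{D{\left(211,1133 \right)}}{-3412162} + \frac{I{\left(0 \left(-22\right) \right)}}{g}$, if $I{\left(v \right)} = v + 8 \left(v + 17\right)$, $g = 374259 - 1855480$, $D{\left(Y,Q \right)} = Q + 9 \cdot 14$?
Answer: $- \frac{2328911271}{5054166009802} \approx -0.00046079$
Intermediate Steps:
$D{\left(Y,Q \right)} = 126 + Q$ ($D{\left(Y,Q \right)} = Q + 126 = 126 + Q$)
$g = -1481221$ ($g = 374259 - 1855480 = -1481221$)
$I{\left(v \right)} = 136 + 9 v$ ($I{\left(v \right)} = v + 8 \left(17 + v\right) = v + \left(136 + 8 v\right) = 136 + 9 v$)
$\frac{D{\left(211,1133 \right)}}{-3412162} + \frac{I{\left(0 \left(-22\right) \right)}}{g} = \frac{126 + 1133}{-3412162} + \frac{136 + 9 \cdot 0 \left(-22\right)}{-1481221} = 1259 \left(- \frac{1}{3412162}\right) + \left(136 + 9 \cdot 0\right) \left(- \frac{1}{1481221}\right) = - \frac{1259}{3412162} + \left(136 + 0\right) \left(- \frac{1}{1481221}\right) = - \frac{1259}{3412162} + 136 \left(- \frac{1}{1481221}\right) = - \frac{1259}{3412162} - \frac{136}{1481221} = - \frac{2328911271}{5054166009802}$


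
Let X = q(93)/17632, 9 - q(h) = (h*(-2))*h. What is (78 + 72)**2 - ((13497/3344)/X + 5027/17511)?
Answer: 757509060265/33673653 ≈ 22496.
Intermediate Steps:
q(h) = 9 + 2*h**2 (q(h) = 9 - h*(-2)*h = 9 - (-2*h)*h = 9 - (-2)*h**2 = 9 + 2*h**2)
X = 17307/17632 (X = (9 + 2*93**2)/17632 = (9 + 2*8649)*(1/17632) = (9 + 17298)*(1/17632) = 17307*(1/17632) = 17307/17632 ≈ 0.98157)
(78 + 72)**2 - ((13497/3344)/X + 5027/17511) = (78 + 72)**2 - ((13497/3344)/(17307/17632) + 5027/17511) = 150**2 - ((13497*(1/3344))*(17632/17307) + 5027*(1/17511)) = 22500 - ((1227/304)*(17632/17307) + 5027/17511) = 22500 - (23722/5769 + 5027/17511) = 22500 - 1*148132235/33673653 = 22500 - 148132235/33673653 = 757509060265/33673653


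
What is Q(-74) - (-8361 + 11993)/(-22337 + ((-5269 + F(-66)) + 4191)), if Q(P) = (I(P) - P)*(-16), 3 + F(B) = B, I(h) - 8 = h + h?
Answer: 6200684/5871 ≈ 1056.2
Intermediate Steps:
I(h) = 8 + 2*h (I(h) = 8 + (h + h) = 8 + 2*h)
F(B) = -3 + B
Q(P) = -128 - 16*P (Q(P) = ((8 + 2*P) - P)*(-16) = (8 + P)*(-16) = -128 - 16*P)
Q(-74) - (-8361 + 11993)/(-22337 + ((-5269 + F(-66)) + 4191)) = (-128 - 16*(-74)) - (-8361 + 11993)/(-22337 + ((-5269 + (-3 - 66)) + 4191)) = (-128 + 1184) - 3632/(-22337 + ((-5269 - 69) + 4191)) = 1056 - 3632/(-22337 + (-5338 + 4191)) = 1056 - 3632/(-22337 - 1147) = 1056 - 3632/(-23484) = 1056 - 3632*(-1)/23484 = 1056 - 1*(-908/5871) = 1056 + 908/5871 = 6200684/5871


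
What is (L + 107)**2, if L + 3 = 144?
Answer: 61504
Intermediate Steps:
L = 141 (L = -3 + 144 = 141)
(L + 107)**2 = (141 + 107)**2 = 248**2 = 61504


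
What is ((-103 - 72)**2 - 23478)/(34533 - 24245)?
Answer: 7147/10288 ≈ 0.69469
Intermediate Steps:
((-103 - 72)**2 - 23478)/(34533 - 24245) = ((-175)**2 - 23478)/10288 = (30625 - 23478)*(1/10288) = 7147*(1/10288) = 7147/10288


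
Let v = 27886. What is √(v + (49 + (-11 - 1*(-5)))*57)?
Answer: √30337 ≈ 174.18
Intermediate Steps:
√(v + (49 + (-11 - 1*(-5)))*57) = √(27886 + (49 + (-11 - 1*(-5)))*57) = √(27886 + (49 + (-11 + 5))*57) = √(27886 + (49 - 6)*57) = √(27886 + 43*57) = √(27886 + 2451) = √30337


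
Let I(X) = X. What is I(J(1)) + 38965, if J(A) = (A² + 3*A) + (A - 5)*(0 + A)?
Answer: 38965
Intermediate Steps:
J(A) = A² + 3*A + A*(-5 + A) (J(A) = (A² + 3*A) + (-5 + A)*A = (A² + 3*A) + A*(-5 + A) = A² + 3*A + A*(-5 + A))
I(J(1)) + 38965 = 2*1*(-1 + 1) + 38965 = 2*1*0 + 38965 = 0 + 38965 = 38965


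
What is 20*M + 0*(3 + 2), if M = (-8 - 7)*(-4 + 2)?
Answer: 600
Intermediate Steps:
M = 30 (M = -15*(-2) = 30)
20*M + 0*(3 + 2) = 20*30 + 0*(3 + 2) = 600 + 0*5 = 600 + 0 = 600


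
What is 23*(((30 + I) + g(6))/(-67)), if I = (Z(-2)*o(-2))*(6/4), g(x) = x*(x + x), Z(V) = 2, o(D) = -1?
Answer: -2277/67 ≈ -33.985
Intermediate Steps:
g(x) = 2*x² (g(x) = x*(2*x) = 2*x²)
I = -3 (I = (2*(-1))*(6/4) = -12/4 = -2*3/2 = -3)
23*(((30 + I) + g(6))/(-67)) = 23*(((30 - 3) + 2*6²)/(-67)) = 23*((27 + 2*36)*(-1/67)) = 23*((27 + 72)*(-1/67)) = 23*(99*(-1/67)) = 23*(-99/67) = -2277/67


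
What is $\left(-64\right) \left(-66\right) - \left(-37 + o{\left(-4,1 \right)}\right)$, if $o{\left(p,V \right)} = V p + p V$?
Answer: $4269$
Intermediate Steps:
$o{\left(p,V \right)} = 2 V p$ ($o{\left(p,V \right)} = V p + V p = 2 V p$)
$\left(-64\right) \left(-66\right) - \left(-37 + o{\left(-4,1 \right)}\right) = \left(-64\right) \left(-66\right) + \left(37 - 2 \cdot 1 \left(-4\right)\right) = 4224 + \left(37 - -8\right) = 4224 + \left(37 + 8\right) = 4224 + 45 = 4269$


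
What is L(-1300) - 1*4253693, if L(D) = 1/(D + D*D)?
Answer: -7183211369099/1688700 ≈ -4.2537e+6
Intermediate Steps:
L(D) = 1/(D + D²)
L(-1300) - 1*4253693 = 1/((-1300)*(1 - 1300)) - 1*4253693 = -1/1300/(-1299) - 4253693 = -1/1300*(-1/1299) - 4253693 = 1/1688700 - 4253693 = -7183211369099/1688700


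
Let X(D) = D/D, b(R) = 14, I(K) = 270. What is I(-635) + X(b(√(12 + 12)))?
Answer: 271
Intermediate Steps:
X(D) = 1
I(-635) + X(b(√(12 + 12))) = 270 + 1 = 271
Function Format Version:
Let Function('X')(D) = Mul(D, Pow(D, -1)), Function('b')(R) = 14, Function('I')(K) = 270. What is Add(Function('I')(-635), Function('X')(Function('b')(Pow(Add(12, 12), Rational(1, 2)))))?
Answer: 271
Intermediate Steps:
Function('X')(D) = 1
Add(Function('I')(-635), Function('X')(Function('b')(Pow(Add(12, 12), Rational(1, 2))))) = Add(270, 1) = 271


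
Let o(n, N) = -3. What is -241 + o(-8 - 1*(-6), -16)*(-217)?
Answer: 410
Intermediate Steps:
-241 + o(-8 - 1*(-6), -16)*(-217) = -241 - 3*(-217) = -241 + 651 = 410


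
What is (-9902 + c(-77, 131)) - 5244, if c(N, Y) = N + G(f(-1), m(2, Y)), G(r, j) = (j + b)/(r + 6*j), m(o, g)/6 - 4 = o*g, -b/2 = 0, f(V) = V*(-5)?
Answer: -145849967/9581 ≈ -15223.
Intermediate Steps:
f(V) = -5*V
b = 0 (b = -2*0 = 0)
m(o, g) = 24 + 6*g*o (m(o, g) = 24 + 6*(o*g) = 24 + 6*(g*o) = 24 + 6*g*o)
G(r, j) = j/(r + 6*j) (G(r, j) = (j + 0)/(r + 6*j) = j/(r + 6*j))
c(N, Y) = N + (24 + 12*Y)/(149 + 72*Y) (c(N, Y) = N + (24 + 6*Y*2)/(-5*(-1) + 6*(24 + 6*Y*2)) = N + (24 + 12*Y)/(5 + 6*(24 + 12*Y)) = N + (24 + 12*Y)/(5 + (144 + 72*Y)) = N + (24 + 12*Y)/(149 + 72*Y))
(-9902 + c(-77, 131)) - 5244 = (-9902 + (24 + 12*131 - 77*(149 + 72*131))/(149 + 72*131)) - 5244 = (-9902 + (24 + 1572 - 77*(149 + 9432))/(149 + 9432)) - 5244 = (-9902 + (24 + 1572 - 77*9581)/9581) - 5244 = (-9902 + (24 + 1572 - 737737)/9581) - 5244 = (-9902 + (1/9581)*(-736141)) - 5244 = (-9902 - 736141/9581) - 5244 = -95607203/9581 - 5244 = -145849967/9581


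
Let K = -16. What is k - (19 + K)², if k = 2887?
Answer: 2878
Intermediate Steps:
k - (19 + K)² = 2887 - (19 - 16)² = 2887 - 1*3² = 2887 - 1*9 = 2887 - 9 = 2878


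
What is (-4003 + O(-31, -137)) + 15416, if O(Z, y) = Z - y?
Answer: 11519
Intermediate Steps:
(-4003 + O(-31, -137)) + 15416 = (-4003 + (-31 - 1*(-137))) + 15416 = (-4003 + (-31 + 137)) + 15416 = (-4003 + 106) + 15416 = -3897 + 15416 = 11519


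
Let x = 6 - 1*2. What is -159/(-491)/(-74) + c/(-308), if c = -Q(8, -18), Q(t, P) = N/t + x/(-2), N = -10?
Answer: -334115/22381744 ≈ -0.014928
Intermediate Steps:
x = 4 (x = 6 - 2 = 4)
Q(t, P) = -2 - 10/t (Q(t, P) = -10/t + 4/(-2) = -10/t + 4*(-½) = -10/t - 2 = -2 - 10/t)
c = 13/4 (c = -(-2 - 10/8) = -(-2 - 10*⅛) = -(-2 - 5/4) = -1*(-13/4) = 13/4 ≈ 3.2500)
-159/(-491)/(-74) + c/(-308) = -159/(-491)/(-74) + (13/4)/(-308) = -159*(-1/491)*(-1/74) + (13/4)*(-1/308) = (159/491)*(-1/74) - 13/1232 = -159/36334 - 13/1232 = -334115/22381744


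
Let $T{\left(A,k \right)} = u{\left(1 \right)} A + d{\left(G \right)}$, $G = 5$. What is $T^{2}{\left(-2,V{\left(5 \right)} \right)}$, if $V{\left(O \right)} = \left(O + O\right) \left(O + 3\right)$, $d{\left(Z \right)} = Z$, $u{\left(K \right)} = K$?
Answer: $9$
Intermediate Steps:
$V{\left(O \right)} = 2 O \left(3 + O\right)$
$T{\left(A,k \right)} = 5 + A$ ($T{\left(A,k \right)} = 1 A + 5 = A + 5 = 5 + A$)
$T^{2}{\left(-2,V{\left(5 \right)} \right)} = \left(5 - 2\right)^{2} = 3^{2} = 9$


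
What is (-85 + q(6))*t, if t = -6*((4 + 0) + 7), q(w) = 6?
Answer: 5214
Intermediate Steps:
t = -66 (t = -6*(4 + 7) = -6*11 = -66)
(-85 + q(6))*t = (-85 + 6)*(-66) = -79*(-66) = 5214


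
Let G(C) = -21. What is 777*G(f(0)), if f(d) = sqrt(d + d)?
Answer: -16317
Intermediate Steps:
f(d) = sqrt(2)*sqrt(d) (f(d) = sqrt(2*d) = sqrt(2)*sqrt(d))
777*G(f(0)) = 777*(-21) = -16317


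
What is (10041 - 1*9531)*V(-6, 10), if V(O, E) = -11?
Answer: -5610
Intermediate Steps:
(10041 - 1*9531)*V(-6, 10) = (10041 - 1*9531)*(-11) = (10041 - 9531)*(-11) = 510*(-11) = -5610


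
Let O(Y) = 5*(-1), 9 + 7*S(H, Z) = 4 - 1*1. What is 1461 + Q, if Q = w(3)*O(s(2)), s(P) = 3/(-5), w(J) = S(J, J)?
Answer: 10257/7 ≈ 1465.3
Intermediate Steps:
S(H, Z) = -6/7 (S(H, Z) = -9/7 + (4 - 1*1)/7 = -9/7 + (4 - 1)/7 = -9/7 + (⅐)*3 = -9/7 + 3/7 = -6/7)
w(J) = -6/7
s(P) = -⅗ (s(P) = 3*(-⅕) = -⅗)
O(Y) = -5
Q = 30/7 (Q = -6/7*(-5) = 30/7 ≈ 4.2857)
1461 + Q = 1461 + 30/7 = 10257/7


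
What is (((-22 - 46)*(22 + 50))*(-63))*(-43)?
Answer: -13263264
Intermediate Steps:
(((-22 - 46)*(22 + 50))*(-63))*(-43) = (-68*72*(-63))*(-43) = -4896*(-63)*(-43) = 308448*(-43) = -13263264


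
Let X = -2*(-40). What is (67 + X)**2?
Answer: 21609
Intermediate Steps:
X = 80
(67 + X)**2 = (67 + 80)**2 = 147**2 = 21609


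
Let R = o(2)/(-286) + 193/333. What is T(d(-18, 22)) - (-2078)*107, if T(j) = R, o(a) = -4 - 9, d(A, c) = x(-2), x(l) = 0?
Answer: 1628911375/7326 ≈ 2.2235e+5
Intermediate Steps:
d(A, c) = 0
o(a) = -13
R = 4579/7326 (R = -13/(-286) + 193/333 = -13*(-1/286) + 193*(1/333) = 1/22 + 193/333 = 4579/7326 ≈ 0.62503)
T(j) = 4579/7326
T(d(-18, 22)) - (-2078)*107 = 4579/7326 - (-2078)*107 = 4579/7326 - 1*(-222346) = 4579/7326 + 222346 = 1628911375/7326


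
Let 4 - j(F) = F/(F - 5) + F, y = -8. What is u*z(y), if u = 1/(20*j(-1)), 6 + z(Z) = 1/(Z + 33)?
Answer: -447/7250 ≈ -0.061655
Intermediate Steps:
z(Z) = -6 + 1/(33 + Z) (z(Z) = -6 + 1/(Z + 33) = -6 + 1/(33 + Z))
j(F) = 4 - F - F/(-5 + F) (j(F) = 4 - (F/(F - 5) + F) = 4 - (F/(-5 + F) + F) = 4 - (F + F/(-5 + F)) = 4 + (-F - F/(-5 + F)) = 4 - F - F/(-5 + F))
u = 3/290 (u = 1/(20*(((-20 - 1*(-1)² + 8*(-1))/(-5 - 1)))) = 1/(20*(((-20 - 1*1 - 8)/(-6)))) = 1/(20*((-(-20 - 1 - 8)/6))) = 1/(20*((-⅙*(-29)))) = 1/(20*(29/6)) = (1/20)*(6/29) = 3/290 ≈ 0.010345)
u*z(y) = 3*((-197 - 6*(-8))/(33 - 8))/290 = 3*((-197 + 48)/25)/290 = 3*((1/25)*(-149))/290 = (3/290)*(-149/25) = -447/7250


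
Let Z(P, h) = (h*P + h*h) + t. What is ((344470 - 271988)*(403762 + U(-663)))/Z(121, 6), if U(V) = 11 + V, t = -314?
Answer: 7304554755/112 ≈ 6.5219e+7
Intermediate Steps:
Z(P, h) = -314 + h² + P*h (Z(P, h) = (h*P + h*h) - 314 = (P*h + h²) - 314 = (h² + P*h) - 314 = -314 + h² + P*h)
((344470 - 271988)*(403762 + U(-663)))/Z(121, 6) = ((344470 - 271988)*(403762 + (11 - 663)))/(-314 + 6² + 121*6) = (72482*(403762 - 652))/(-314 + 36 + 726) = (72482*403110)/448 = 29218219020*(1/448) = 7304554755/112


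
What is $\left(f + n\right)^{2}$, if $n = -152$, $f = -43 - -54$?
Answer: $19881$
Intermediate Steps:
$f = 11$ ($f = -43 + 54 = 11$)
$\left(f + n\right)^{2} = \left(11 - 152\right)^{2} = \left(-141\right)^{2} = 19881$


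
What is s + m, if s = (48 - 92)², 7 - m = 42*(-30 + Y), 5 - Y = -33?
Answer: 1607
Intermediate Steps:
Y = 38 (Y = 5 - 1*(-33) = 5 + 33 = 38)
m = -329 (m = 7 - 42*(-30 + 38) = 7 - 42*8 = 7 - 1*336 = 7 - 336 = -329)
s = 1936 (s = (-44)² = 1936)
s + m = 1936 - 329 = 1607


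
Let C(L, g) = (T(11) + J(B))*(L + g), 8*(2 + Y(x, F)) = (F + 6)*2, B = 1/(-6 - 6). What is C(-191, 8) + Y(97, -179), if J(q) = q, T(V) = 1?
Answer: -213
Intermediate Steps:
B = -1/12 (B = 1/(-12) = -1/12 ≈ -0.083333)
Y(x, F) = -½ + F/4 (Y(x, F) = -2 + ((F + 6)*2)/8 = -2 + ((6 + F)*2)/8 = -2 + (12 + 2*F)/8 = -2 + (3/2 + F/4) = -½ + F/4)
C(L, g) = 11*L/12 + 11*g/12 (C(L, g) = (1 - 1/12)*(L + g) = 11*(L + g)/12 = 11*L/12 + 11*g/12)
C(-191, 8) + Y(97, -179) = ((11/12)*(-191) + (11/12)*8) + (-½ + (¼)*(-179)) = (-2101/12 + 22/3) + (-½ - 179/4) = -671/4 - 181/4 = -213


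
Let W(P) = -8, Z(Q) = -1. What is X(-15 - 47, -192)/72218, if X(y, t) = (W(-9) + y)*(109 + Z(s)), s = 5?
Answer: -3780/36109 ≈ -0.10468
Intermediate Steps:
X(y, t) = -864 + 108*y (X(y, t) = (-8 + y)*(109 - 1) = (-8 + y)*108 = -864 + 108*y)
X(-15 - 47, -192)/72218 = (-864 + 108*(-15 - 47))/72218 = (-864 + 108*(-62))*(1/72218) = (-864 - 6696)*(1/72218) = -7560*1/72218 = -3780/36109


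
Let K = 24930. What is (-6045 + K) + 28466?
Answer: 47351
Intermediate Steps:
(-6045 + K) + 28466 = (-6045 + 24930) + 28466 = 18885 + 28466 = 47351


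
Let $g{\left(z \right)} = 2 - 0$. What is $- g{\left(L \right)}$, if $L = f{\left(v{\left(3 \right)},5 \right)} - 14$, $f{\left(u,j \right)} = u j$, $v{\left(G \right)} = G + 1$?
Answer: $-2$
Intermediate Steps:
$v{\left(G \right)} = 1 + G$
$f{\left(u,j \right)} = j u$
$L = 6$ ($L = 5 \left(1 + 3\right) - 14 = 5 \cdot 4 - 14 = 20 - 14 = 6$)
$g{\left(z \right)} = 2$ ($g{\left(z \right)} = 2 + 0 = 2$)
$- g{\left(L \right)} = \left(-1\right) 2 = -2$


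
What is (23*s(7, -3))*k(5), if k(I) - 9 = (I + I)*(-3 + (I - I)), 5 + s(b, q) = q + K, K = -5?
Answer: 6279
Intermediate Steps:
s(b, q) = -10 + q (s(b, q) = -5 + (q - 5) = -5 + (-5 + q) = -10 + q)
k(I) = 9 - 6*I (k(I) = 9 + (I + I)*(-3 + (I - I)) = 9 + (2*I)*(-3 + 0) = 9 + (2*I)*(-3) = 9 - 6*I)
(23*s(7, -3))*k(5) = (23*(-10 - 3))*(9 - 6*5) = (23*(-13))*(9 - 30) = -299*(-21) = 6279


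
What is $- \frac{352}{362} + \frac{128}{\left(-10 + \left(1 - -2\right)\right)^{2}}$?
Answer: $\frac{14544}{8869} \approx 1.6399$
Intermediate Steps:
$- \frac{352}{362} + \frac{128}{\left(-10 + \left(1 - -2\right)\right)^{2}} = \left(-352\right) \frac{1}{362} + \frac{128}{\left(-10 + \left(1 + 2\right)\right)^{2}} = - \frac{176}{181} + \frac{128}{\left(-10 + 3\right)^{2}} = - \frac{176}{181} + \frac{128}{\left(-7\right)^{2}} = - \frac{176}{181} + \frac{128}{49} = \frac{14544}{8869}$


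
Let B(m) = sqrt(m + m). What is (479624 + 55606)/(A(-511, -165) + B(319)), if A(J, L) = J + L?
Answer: -180907740/228169 - 267615*sqrt(638)/228169 ≈ -822.49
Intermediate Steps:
B(m) = sqrt(2)*sqrt(m) (B(m) = sqrt(2*m) = sqrt(2)*sqrt(m))
(479624 + 55606)/(A(-511, -165) + B(319)) = (479624 + 55606)/((-511 - 165) + sqrt(2)*sqrt(319)) = 535230/(-676 + sqrt(638))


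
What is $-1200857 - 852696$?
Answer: $-2053553$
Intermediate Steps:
$-1200857 - 852696 = -2053553$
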